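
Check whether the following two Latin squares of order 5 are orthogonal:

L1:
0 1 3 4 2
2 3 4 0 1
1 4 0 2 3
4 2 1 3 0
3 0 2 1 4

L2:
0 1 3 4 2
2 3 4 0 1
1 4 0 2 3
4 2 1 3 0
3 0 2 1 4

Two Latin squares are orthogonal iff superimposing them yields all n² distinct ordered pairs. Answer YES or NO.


Form the n² = 25 superimposed pairs (L1[i][j], L2[i][j]), row by row (rows and columns indexed from 0):
row 0: (0,0) (1,1) (3,3) (4,4) (2,2)
row 1: (2,2) (3,3) (4,4) (0,0) (1,1)
row 2: (1,1) (4,4) (0,0) (2,2) (3,3)
row 3: (4,4) (2,2) (1,1) (3,3) (0,0)
row 4: (3,3) (0,0) (2,2) (1,1) (4,4)
Orthogonality requires all 25 pairs distinct.
But the pair (2,2) repeats: cell (0,4) has L1 = 2, L2 = 2, and cell (1,0) has L1 = 2, L2 = 2.
A repeated pair means some other pair never occurs (only 5 distinct pairs out of 25), so the squares are not orthogonal.
Conclusion: NO.

NO


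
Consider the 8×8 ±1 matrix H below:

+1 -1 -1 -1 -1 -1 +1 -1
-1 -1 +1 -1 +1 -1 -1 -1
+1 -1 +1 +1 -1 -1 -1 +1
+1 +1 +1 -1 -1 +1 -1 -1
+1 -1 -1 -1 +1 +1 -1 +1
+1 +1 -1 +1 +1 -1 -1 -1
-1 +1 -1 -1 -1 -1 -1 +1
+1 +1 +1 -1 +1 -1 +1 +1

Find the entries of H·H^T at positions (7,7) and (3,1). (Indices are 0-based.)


Row 1 of H: [-1, -1, 1, -1, 1, -1, -1, -1].
Row 3 of H: [1, 1, 1, -1, -1, 1, -1, -1].
Row 7 of H: [1, 1, 1, -1, 1, -1, 1, 1].
(H·H^T)[7][7] = Σ_j H[7][j]·H[7][j] = (1)² + (1)² + (1)² + (-1)² + (1)² + (-1)² + (1)² + (1)² = 1 + 1 + 1 + 1 + 1 + 1 + 1 + 1 = 8.
(H·H^T)[3][1] = Σ_j H[3][j]·H[1][j] = (1)·(-1) + (1)·(-1) + (1)·(1) + (-1)·(-1) + (-1)·(1) + (1)·(-1) + (-1)·(-1) + (-1)·(-1) = -1 + -1 + 1 + 1 + -1 + -1 + 1 + 1 = 0.
So rows 3 and 1 are orthogonal; the diagonal entry equals n = 8.

(7,7) entry = 8; (3,1) entry = 0.


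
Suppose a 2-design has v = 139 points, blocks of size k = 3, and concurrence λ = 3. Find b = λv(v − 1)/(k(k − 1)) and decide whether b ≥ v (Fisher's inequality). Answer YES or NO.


b = λv(v − 1)/(k(k − 1)) = 3·139·138/(3·2) = 57546/6 = 9591.
Compare with v = 139: b ≥ v, so Fisher's inequality holds.

YES


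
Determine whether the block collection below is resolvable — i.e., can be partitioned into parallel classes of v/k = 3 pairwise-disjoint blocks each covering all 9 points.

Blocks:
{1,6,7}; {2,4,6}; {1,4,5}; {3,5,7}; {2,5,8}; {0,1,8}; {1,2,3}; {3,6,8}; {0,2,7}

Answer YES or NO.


v = 9, block size k = 3, number of blocks = 9.
For resolvability, blocks must partition into parallel classes of size v/k = 3.
Total blocks must therefore be a multiple of 3: 9 = 3·3 + 0 ⇒ divisible ✓.
Consider block {1,6,7}. The only other block(s) in the collection disjoint from it are {2,5,8} — just 1 block(s). Any parallel class containing {1,6,7} would need 2 other blocks each disjoint from it, so no parallel class of size 3 can contain {1,6,7}.
Since every block must belong to some parallel class in a resolution, the collection cannot be partitioned into parallel classes.
Resolvable? NO.

NO


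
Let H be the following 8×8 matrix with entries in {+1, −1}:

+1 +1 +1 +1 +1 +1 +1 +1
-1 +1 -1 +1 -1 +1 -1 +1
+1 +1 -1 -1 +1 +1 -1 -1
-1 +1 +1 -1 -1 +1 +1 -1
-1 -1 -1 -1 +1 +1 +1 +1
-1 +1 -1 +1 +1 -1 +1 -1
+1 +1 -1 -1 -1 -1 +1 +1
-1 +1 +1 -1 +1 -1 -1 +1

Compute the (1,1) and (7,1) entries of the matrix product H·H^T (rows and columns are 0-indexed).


Row 1 of H: [-1, 1, -1, 1, -1, 1, -1, 1].
Row 7 of H: [-1, 1, 1, -1, 1, -1, -1, 1].
(H·H^T)[1][1] = Σ_j H[1][j]·H[1][j] = (-1)² + (1)² + (-1)² + (1)² + (-1)² + (1)² + (-1)² + (1)² = 1 + 1 + 1 + 1 + 1 + 1 + 1 + 1 = 8.
(H·H^T)[7][1] = Σ_j H[7][j]·H[1][j] = (-1)·(-1) + (1)·(1) + (1)·(-1) + (-1)·(1) + (1)·(-1) + (-1)·(1) + (-1)·(-1) + (1)·(1) = 1 + 1 + -1 + -1 + -1 + -1 + 1 + 1 = 0.
So rows 7 and 1 are orthogonal; the diagonal entry equals n = 8.

(1,1) entry = 8; (7,1) entry = 0.


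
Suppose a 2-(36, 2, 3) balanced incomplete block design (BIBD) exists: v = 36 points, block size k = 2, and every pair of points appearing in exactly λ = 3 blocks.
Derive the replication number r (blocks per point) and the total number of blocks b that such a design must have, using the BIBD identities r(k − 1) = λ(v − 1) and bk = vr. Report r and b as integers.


Any 2-(v, k, λ) BIBD satisfies two necessary conditions:
  (i)  Each point sits in r blocks, and counting incidences through any fixed point gives r(k − 1) = λ(v − 1), so r = λ(v − 1)/(k − 1).
  (ii) Total incidences bk = vr, so b = vr/k.
Step 1: r = λ(v − 1)/(k − 1) = 3·(36 − 1)/(2 − 1) = 3·35/1 = 105/1 = 105.
Step 2: b = vr/k = 36·105/2 = 3780/2 = 1890.
Check integrality: r = 105 ∈ Z ✓, b = 1890 ∈ Z ✓.
(These identities are necessary conditions: they determine r and b for any design with these parameters, but do not by themselves prove that one exists.)

r = 105, b = 1890.


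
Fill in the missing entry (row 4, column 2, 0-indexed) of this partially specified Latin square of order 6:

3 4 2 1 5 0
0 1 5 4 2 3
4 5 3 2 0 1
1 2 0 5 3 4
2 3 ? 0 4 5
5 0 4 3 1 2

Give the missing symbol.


Row 4 contains symbols [0, 2, 3, 4, 5] — missing [1].
Column 2 contains symbols [0, 2, 3, 4, 5] — missing [1].
The missing symbol must appear in both missing sets; intersection = [1].
Therefore the hidden value is 1.

Missing value = 1.


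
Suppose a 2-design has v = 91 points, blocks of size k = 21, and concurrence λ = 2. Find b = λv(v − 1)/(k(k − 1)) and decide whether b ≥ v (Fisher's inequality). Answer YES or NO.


r = λ(v − 1)/(k − 1) = 2·90/20 = 9.
b = vr/k = 91·9/21 = 39.
Fisher's inequality: b ≥ v ⇔ 39 ≥ 91? NO.

NO


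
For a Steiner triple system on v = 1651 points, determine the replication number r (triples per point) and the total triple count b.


An STS(v) is a 2-(v, 3, 1) BIBD: block size k = 3, λ = 1.
Replication: r(k − 1) = λ(v − 1) ⇒ r·2 = 1651 − 1 = 1650 ⇒ r = 825.
Block count: b = v(v − 1)/6 = 1651·1650/6 = 2724150/6 = 454025.

r = 825, b = 454025.


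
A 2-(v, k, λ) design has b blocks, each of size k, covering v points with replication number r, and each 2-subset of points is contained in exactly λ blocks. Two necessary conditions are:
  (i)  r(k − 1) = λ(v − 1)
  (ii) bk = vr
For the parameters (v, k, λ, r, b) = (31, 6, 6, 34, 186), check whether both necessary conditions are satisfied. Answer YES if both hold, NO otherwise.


Condition (i): r(k − 1) = 34·5 = 170; λ(v − 1) = 6·30 = 180. Match? NO.
Condition (ii): bk = 186·6 = 1116; vr = 31·34 = 1054. Match? NO.
Both conditions hold? NO.

NO


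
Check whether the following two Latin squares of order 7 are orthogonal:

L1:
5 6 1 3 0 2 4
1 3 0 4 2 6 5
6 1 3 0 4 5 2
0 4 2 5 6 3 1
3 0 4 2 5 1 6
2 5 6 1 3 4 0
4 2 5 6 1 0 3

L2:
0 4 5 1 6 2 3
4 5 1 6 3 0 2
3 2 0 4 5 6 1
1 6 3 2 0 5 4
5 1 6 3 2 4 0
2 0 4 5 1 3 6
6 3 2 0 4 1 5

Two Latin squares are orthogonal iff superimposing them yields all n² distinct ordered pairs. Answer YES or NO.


Form the n² = 49 superimposed pairs (L1[i][j], L2[i][j]), row by row (rows and columns indexed from 0):
row 0: (5,0) (6,4) (1,5) (3,1) (0,6) (2,2) (4,3)
row 1: (1,4) (3,5) (0,1) (4,6) (2,3) (6,0) (5,2)
row 2: (6,3) (1,2) (3,0) (0,4) (4,5) (5,6) (2,1)
row 3: (0,1) (4,6) (2,3) (5,2) (6,0) (3,5) (1,4)
row 4: (3,5) (0,1) (4,6) (2,3) (5,2) (1,4) (6,0)
row 5: (2,2) (5,0) (6,4) (1,5) (3,1) (4,3) (0,6)
row 6: (4,6) (2,3) (5,2) (6,0) (1,4) (0,1) (3,5)
Orthogonality requires all 49 pairs distinct.
But the pair (0,1) repeats: cell (1,2) has L1 = 0, L2 = 1, and cell (3,0) has L1 = 0, L2 = 1.
A repeated pair means some other pair never occurs (only 21 distinct pairs out of 49), so the squares are not orthogonal.
Conclusion: NO.

NO


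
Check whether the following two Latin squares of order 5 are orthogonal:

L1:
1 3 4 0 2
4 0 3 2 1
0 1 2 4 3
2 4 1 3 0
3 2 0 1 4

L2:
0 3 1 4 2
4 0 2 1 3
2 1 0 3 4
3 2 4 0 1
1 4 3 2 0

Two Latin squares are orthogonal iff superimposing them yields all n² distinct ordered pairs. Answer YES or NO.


Form the n² = 25 superimposed pairs (L1[i][j], L2[i][j]), row by row (rows and columns indexed from 0):
row 0: (1,0) (3,3) (4,1) (0,4) (2,2)
row 1: (4,4) (0,0) (3,2) (2,1) (1,3)
row 2: (0,2) (1,1) (2,0) (4,3) (3,4)
row 3: (2,3) (4,2) (1,4) (3,0) (0,1)
row 4: (3,1) (2,4) (0,3) (1,2) (4,0)
Orthogonality requires all 25 pairs distinct.
Check by first coordinate: for each symbol s of L1, list the L2 entries in the n cells where L1 = s; they must all differ.
  L1 = 0: L2 entries (in reading order) 4, 0, 2, 1, 3 — all 5 distinct ✓
  L1 = 1: L2 entries (in reading order) 0, 3, 1, 4, 2 — all 5 distinct ✓
  L1 = 2: L2 entries (in reading order) 2, 1, 0, 3, 4 — all 5 distinct ✓
  L1 = 3: L2 entries (in reading order) 3, 2, 4, 0, 1 — all 5 distinct ✓
  L1 = 4: L2 entries (in reading order) 1, 4, 3, 2, 0 — all 5 distinct ✓
Every symbol of L1 meets every symbol of L2 exactly once, so all 25 pairs are distinct (25 of 25).
Conclusion: YES.

YES


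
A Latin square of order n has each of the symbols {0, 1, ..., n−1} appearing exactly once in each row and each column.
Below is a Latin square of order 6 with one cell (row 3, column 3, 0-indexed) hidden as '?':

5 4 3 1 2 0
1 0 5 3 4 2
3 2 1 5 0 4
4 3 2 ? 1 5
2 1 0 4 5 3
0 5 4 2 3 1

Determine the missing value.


Row 3 contains symbols [1, 2, 3, 4, 5] — missing [0].
Column 3 contains symbols [1, 2, 3, 4, 5] — missing [0].
The missing symbol must appear in both missing sets; intersection = [0].
Therefore the hidden value is 0.

Missing value = 0.


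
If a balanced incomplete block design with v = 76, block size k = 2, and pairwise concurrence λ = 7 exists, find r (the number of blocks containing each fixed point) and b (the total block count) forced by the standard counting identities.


Any 2-(v, k, λ) BIBD satisfies two necessary conditions:
  (i)  Each point sits in r blocks, and counting incidences through any fixed point gives r(k − 1) = λ(v − 1), so r = λ(v − 1)/(k − 1).
  (ii) Total incidences bk = vr, so b = vr/k.
Step 1: r = λ(v − 1)/(k − 1) = 7·(76 − 1)/(2 − 1) = 7·75/1 = 525/1 = 525.
Step 2: b = vr/k = 76·525/2 = 39900/2 = 19950.
Check integrality: r = 525 ∈ Z ✓, b = 19950 ∈ Z ✓.
(These identities are necessary conditions: they determine r and b for any design with these parameters, but do not by themselves prove that one exists.)

r = 525, b = 19950.


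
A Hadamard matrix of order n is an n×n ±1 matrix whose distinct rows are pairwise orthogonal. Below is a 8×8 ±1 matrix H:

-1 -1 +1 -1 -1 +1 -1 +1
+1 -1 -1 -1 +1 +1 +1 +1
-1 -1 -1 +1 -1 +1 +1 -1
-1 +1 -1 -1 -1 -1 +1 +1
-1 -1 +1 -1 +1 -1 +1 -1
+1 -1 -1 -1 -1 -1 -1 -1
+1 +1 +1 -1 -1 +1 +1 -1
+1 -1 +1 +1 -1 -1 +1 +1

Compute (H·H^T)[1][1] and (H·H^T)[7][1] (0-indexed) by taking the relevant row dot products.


Row 1 of H: [1, -1, -1, -1, 1, 1, 1, 1].
Row 7 of H: [1, -1, 1, 1, -1, -1, 1, 1].
(H·H^T)[1][1] = Σ_j H[1][j]·H[1][j] = (1)² + (-1)² + (-1)² + (-1)² + (1)² + (1)² + (1)² + (1)² = 1 + 1 + 1 + 1 + 1 + 1 + 1 + 1 = 8.
(H·H^T)[7][1] = Σ_j H[7][j]·H[1][j] = (1)·(1) + (-1)·(-1) + (1)·(-1) + (1)·(-1) + (-1)·(1) + (-1)·(1) + (1)·(1) + (1)·(1) = 1 + 1 + -1 + -1 + -1 + -1 + 1 + 1 = 0.
So rows 7 and 1 are orthogonal; the diagonal entry equals n = 8.

(1,1) entry = 8; (7,1) entry = 0.


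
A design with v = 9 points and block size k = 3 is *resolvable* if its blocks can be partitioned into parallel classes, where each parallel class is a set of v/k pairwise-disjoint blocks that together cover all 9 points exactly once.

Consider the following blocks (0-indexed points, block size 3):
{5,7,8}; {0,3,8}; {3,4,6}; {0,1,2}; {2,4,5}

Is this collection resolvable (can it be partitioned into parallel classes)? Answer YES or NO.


v = 9, block size k = 3, number of blocks = 5.
For resolvability, blocks must partition into parallel classes of size v/k = 3.
Total blocks must therefore be a multiple of 3: 5 = 3·1 + 2 ⇒ not divisible ✗.
Resolvable? NO.

NO


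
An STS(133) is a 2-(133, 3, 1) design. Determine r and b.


An STS(v) is a 2-(v, 3, 1) BIBD: block size k = 3, λ = 1.
Replication: r(k − 1) = λ(v − 1) ⇒ r·2 = 133 − 1 = 132 ⇒ r = 66.
Block count: bk = vr ⇒ b·3 = 133·66 = 8778 ⇒ b = 2926.

r = 66, b = 2926.


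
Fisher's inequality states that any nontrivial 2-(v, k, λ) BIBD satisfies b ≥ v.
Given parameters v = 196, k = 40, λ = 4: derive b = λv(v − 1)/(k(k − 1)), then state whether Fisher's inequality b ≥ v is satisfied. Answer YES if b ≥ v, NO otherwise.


b = λv(v − 1)/(k(k − 1)) = 4·196·195/(40·39) = 152880/1560 = 98.
Compare with v = 196: b < v, so Fisher's inequality fails.

NO


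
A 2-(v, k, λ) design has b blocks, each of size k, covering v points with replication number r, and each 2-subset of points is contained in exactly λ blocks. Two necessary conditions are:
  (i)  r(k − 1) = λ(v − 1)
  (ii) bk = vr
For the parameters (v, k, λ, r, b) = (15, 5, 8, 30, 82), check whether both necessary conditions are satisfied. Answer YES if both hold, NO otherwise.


Condition (i): r(k − 1) = 30·4 = 120; λ(v − 1) = 8·14 = 112. Match? NO.
Condition (ii): bk = 82·5 = 410; vr = 15·30 = 450. Match? NO.
Both conditions hold? NO.

NO


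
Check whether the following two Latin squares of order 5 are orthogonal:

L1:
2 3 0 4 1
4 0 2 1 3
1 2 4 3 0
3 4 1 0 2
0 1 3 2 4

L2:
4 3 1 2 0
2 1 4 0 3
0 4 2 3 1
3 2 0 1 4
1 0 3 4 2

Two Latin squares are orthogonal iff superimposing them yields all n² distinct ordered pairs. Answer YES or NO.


Form the n² = 25 superimposed pairs (L1[i][j], L2[i][j]), row by row (rows and columns indexed from 0):
row 0: (2,4) (3,3) (0,1) (4,2) (1,0)
row 1: (4,2) (0,1) (2,4) (1,0) (3,3)
row 2: (1,0) (2,4) (4,2) (3,3) (0,1)
row 3: (3,3) (4,2) (1,0) (0,1) (2,4)
row 4: (0,1) (1,0) (3,3) (2,4) (4,2)
Orthogonality requires all 25 pairs distinct.
But the pair (4,2) repeats: cell (0,3) has L1 = 4, L2 = 2, and cell (1,0) has L1 = 4, L2 = 2.
A repeated pair means some other pair never occurs (only 5 distinct pairs out of 25), so the squares are not orthogonal.
Conclusion: NO.

NO


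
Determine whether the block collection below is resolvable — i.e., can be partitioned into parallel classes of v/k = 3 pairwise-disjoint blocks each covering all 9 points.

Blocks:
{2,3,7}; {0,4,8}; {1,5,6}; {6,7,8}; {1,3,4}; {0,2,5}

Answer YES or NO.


v = 9, block size k = 3, number of blocks = 6.
For resolvability, blocks must partition into parallel classes of size v/k = 3.
Total blocks must therefore be a multiple of 3: 6 = 3·2 + 0 ⇒ divisible ✓.
Greedy packing gives 2 candidate class(es). Each should be a full parallel class (size 3, covers all 9 points).
  Class 1 (3 blocks): {2,3,7}; {0,4,8}; {1,5,6}. Points covered: [0, 1, 2, 3, 4, 5, 6, 7, 8].
  Class 2 (3 blocks): {6,7,8}; {1,3,4}; {0,2,5}. Points covered: [0, 1, 2, 3, 4, 5, 6, 7, 8].
All classes full (size 3)? YES. All classes cover every point? YES.
Resolvable? YES.

YES


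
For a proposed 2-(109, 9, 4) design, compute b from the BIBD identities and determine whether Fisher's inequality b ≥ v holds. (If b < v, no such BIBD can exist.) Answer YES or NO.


b = λv(v − 1)/(k(k − 1)) = 4·109·108/(9·8) = 47088/72 = 654.
Compare with v = 109: b ≥ v, so Fisher's inequality holds.

YES


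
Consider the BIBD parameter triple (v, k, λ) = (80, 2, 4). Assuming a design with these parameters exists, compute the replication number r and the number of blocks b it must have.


Any 2-(v, k, λ) BIBD satisfies two necessary conditions:
  (i)  Each point sits in r blocks, and counting incidences through any fixed point gives r(k − 1) = λ(v − 1), so r = λ(v − 1)/(k − 1).
  (ii) Total incidences bk = vr, so b = vr/k.
Step 1: r = λ(v − 1)/(k − 1) = 4·(80 − 1)/(2 − 1) = 4·79/1 = 316/1 = 316.
Step 2: b = vr/k = 80·316/2 = 25280/2 = 12640.
Check integrality: r = 316 ∈ Z ✓, b = 12640 ∈ Z ✓.
(These identities are necessary conditions: they determine r and b for any design with these parameters, but do not by themselves prove that one exists.)

r = 316, b = 12640.


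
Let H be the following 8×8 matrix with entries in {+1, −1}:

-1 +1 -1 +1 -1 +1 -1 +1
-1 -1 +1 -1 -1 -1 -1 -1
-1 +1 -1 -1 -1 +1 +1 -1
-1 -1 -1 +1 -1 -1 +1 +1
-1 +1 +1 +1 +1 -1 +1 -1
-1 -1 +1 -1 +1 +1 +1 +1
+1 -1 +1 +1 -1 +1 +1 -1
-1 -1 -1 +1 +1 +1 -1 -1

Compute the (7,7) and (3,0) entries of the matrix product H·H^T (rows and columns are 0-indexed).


Row 0 of H: [-1, 1, -1, 1, -1, 1, -1, 1].
Row 3 of H: [-1, -1, -1, 1, -1, -1, 1, 1].
Row 7 of H: [-1, -1, -1, 1, 1, 1, -1, -1].
(H·H^T)[7][7] = Σ_j H[7][j]·H[7][j] = (-1)² + (-1)² + (-1)² + (1)² + (1)² + (1)² + (-1)² + (-1)² = 1 + 1 + 1 + 1 + 1 + 1 + 1 + 1 = 8.
(H·H^T)[3][0] = Σ_j H[3][j]·H[0][j] = (-1)·(-1) + (-1)·(1) + (-1)·(-1) + (1)·(1) + (-1)·(-1) + (-1)·(1) + (1)·(-1) + (1)·(1) = 1 + -1 + 1 + 1 + 1 + -1 + -1 + 1 = 2.
Rows 3 and 0 are not orthogonal (dot product = 2 ≠ 0), so H is not a Hadamard matrix.

(7,7) entry = 8; (3,0) entry = 2.


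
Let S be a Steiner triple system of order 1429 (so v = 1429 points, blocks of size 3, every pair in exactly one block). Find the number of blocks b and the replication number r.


An STS(v) is a 2-(v, 3, 1) BIBD: block size k = 3, λ = 1.
Replication: r(k − 1) = λ(v − 1) ⇒ r·2 = 1429 − 1 = 1428 ⇒ r = 714.
Block count: bk = vr ⇒ b·3 = 1429·714 = 1020306 ⇒ b = 340102.
(Check via b = v(v − 1)/6 = 1429·1428/6 = 2040612/6 = 340102.)

r = 714, b = 340102.


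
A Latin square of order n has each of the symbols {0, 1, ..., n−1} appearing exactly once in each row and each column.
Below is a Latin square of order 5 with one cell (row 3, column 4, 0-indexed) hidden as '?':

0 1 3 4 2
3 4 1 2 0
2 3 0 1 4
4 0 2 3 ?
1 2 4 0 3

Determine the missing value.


Row 3 contains symbols [0, 2, 3, 4] — missing [1].
Column 4 contains symbols [0, 2, 3, 4] — missing [1].
The missing symbol must appear in both missing sets; intersection = [1].
Therefore the hidden value is 1.

Missing value = 1.


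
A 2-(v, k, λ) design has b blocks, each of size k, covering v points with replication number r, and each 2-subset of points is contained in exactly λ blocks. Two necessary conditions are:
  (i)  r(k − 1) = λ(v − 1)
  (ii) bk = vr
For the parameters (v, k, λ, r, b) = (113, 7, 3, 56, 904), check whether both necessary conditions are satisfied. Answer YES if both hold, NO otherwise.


Condition (i): r(k − 1) = 56·6 = 336; λ(v − 1) = 3·112 = 336. Match? YES.
Condition (ii): bk = 904·7 = 6328; vr = 113·56 = 6328. Match? YES.
Both conditions hold? YES.

YES


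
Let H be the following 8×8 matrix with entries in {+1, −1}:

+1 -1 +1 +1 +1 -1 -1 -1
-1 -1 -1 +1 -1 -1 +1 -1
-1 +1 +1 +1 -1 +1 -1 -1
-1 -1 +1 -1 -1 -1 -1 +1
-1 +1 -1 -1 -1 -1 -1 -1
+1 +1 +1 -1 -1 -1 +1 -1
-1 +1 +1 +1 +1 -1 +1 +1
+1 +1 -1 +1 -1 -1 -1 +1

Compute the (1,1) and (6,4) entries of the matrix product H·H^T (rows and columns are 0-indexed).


Row 1 of H: [-1, -1, -1, 1, -1, -1, 1, -1].
Row 4 of H: [-1, 1, -1, -1, -1, -1, -1, -1].
Row 6 of H: [-1, 1, 1, 1, 1, -1, 1, 1].
(H·H^T)[1][1] = Σ_j H[1][j]·H[1][j] = (-1)² + (-1)² + (-1)² + (1)² + (-1)² + (-1)² + (1)² + (-1)² = 1 + 1 + 1 + 1 + 1 + 1 + 1 + 1 = 8.
(H·H^T)[6][4] = Σ_j H[6][j]·H[4][j] = (-1)·(-1) + (1)·(1) + (1)·(-1) + (1)·(-1) + (1)·(-1) + (-1)·(-1) + (1)·(-1) + (1)·(-1) = 1 + 1 + -1 + -1 + -1 + 1 + -1 + -1 = -2.
Rows 6 and 4 are not orthogonal (dot product = -2 ≠ 0), so H is not a Hadamard matrix.

(1,1) entry = 8; (6,4) entry = -2.


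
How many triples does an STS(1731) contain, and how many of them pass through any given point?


An STS(v) is a 2-(v, 3, 1) BIBD: block size k = 3, λ = 1.
Replication: r(k − 1) = λ(v − 1) ⇒ r·2 = 1731 − 1 = 1730 ⇒ r = 865.
Block count: b = v(v − 1)/6 = 1731·1730/6 = 2994630/6 = 499105.

r = 865, b = 499105.


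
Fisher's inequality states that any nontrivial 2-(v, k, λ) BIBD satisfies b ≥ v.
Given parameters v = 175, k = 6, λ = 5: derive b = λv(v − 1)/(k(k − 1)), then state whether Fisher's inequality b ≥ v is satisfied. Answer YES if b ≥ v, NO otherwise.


r = λ(v − 1)/(k − 1) = 5·174/5 = 174.
b = vr/k = 175·174/6 = 5075.
Fisher's inequality: b ≥ v ⇔ 5075 ≥ 175? YES.

YES


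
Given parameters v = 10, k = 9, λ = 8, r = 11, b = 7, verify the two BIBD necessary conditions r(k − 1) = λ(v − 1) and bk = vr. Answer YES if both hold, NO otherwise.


Condition (i): r(k − 1) = 11·8 = 88; λ(v − 1) = 8·9 = 72. Match? NO.
Condition (ii): bk = 7·9 = 63; vr = 10·11 = 110. Match? NO.
Both conditions hold? NO.

NO


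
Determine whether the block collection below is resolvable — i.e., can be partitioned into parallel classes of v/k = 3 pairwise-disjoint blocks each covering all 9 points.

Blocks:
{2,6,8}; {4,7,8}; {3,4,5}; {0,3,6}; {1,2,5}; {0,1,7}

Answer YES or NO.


v = 9, block size k = 3, number of blocks = 6.
For resolvability, blocks must partition into parallel classes of size v/k = 3.
Total blocks must therefore be a multiple of 3: 6 = 3·2 + 0 ⇒ divisible ✓.
Greedy packing gives 2 candidate class(es). Each should be a full parallel class (size 3, covers all 9 points).
  Class 1 (3 blocks): {2,6,8}; {3,4,5}; {0,1,7}. Points covered: [0, 1, 2, 3, 4, 5, 6, 7, 8].
  Class 2 (3 blocks): {4,7,8}; {0,3,6}; {1,2,5}. Points covered: [0, 1, 2, 3, 4, 5, 6, 7, 8].
All classes full (size 3)? YES. All classes cover every point? YES.
Resolvable? YES.

YES


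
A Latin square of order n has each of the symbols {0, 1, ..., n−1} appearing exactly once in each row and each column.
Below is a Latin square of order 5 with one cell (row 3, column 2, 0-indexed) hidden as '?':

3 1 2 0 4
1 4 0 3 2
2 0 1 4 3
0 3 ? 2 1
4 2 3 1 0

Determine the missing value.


Row 3 contains symbols [0, 1, 2, 3] — missing [4].
Column 2 contains symbols [0, 1, 2, 3] — missing [4].
The missing symbol must appear in both missing sets; intersection = [4].
Therefore the hidden value is 4.

Missing value = 4.


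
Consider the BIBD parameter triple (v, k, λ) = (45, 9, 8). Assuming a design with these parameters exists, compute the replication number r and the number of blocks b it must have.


Any 2-(v, k, λ) BIBD satisfies two necessary conditions:
  (i)  Each point sits in r blocks, and counting incidences through any fixed point gives r(k − 1) = λ(v − 1), so r = λ(v − 1)/(k − 1).
  (ii) Total incidences bk = vr, so b = vr/k.
Step 1: r = λ(v − 1)/(k − 1) = 8·(45 − 1)/(9 − 1) = 8·44/8 = 352/8 = 44.
Step 2: b = vr/k = 45·44/9 = 1980/9 = 220.
Check integrality: r = 44 ∈ Z ✓, b = 220 ∈ Z ✓.
(These identities are necessary conditions: they determine r and b for any design with these parameters, but do not by themselves prove that one exists.)

r = 44, b = 220.


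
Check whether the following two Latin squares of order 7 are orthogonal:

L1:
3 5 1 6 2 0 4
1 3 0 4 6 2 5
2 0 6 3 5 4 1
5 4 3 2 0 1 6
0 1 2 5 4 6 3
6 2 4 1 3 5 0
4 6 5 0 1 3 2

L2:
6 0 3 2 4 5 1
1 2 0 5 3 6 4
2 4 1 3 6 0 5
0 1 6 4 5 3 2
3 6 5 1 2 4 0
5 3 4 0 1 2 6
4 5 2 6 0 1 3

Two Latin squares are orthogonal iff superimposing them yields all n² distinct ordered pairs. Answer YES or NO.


Form the n² = 49 superimposed pairs (L1[i][j], L2[i][j]), row by row (rows and columns indexed from 0):
row 0: (3,6) (5,0) (1,3) (6,2) (2,4) (0,5) (4,1)
row 1: (1,1) (3,2) (0,0) (4,5) (6,3) (2,6) (5,4)
row 2: (2,2) (0,4) (6,1) (3,3) (5,6) (4,0) (1,5)
row 3: (5,0) (4,1) (3,6) (2,4) (0,5) (1,3) (6,2)
row 4: (0,3) (1,6) (2,5) (5,1) (4,2) (6,4) (3,0)
row 5: (6,5) (2,3) (4,4) (1,0) (3,1) (5,2) (0,6)
row 6: (4,4) (6,5) (5,2) (0,6) (1,0) (3,1) (2,3)
Orthogonality requires all 49 pairs distinct.
But the pair (5,0) repeats: cell (0,1) has L1 = 5, L2 = 0, and cell (3,0) has L1 = 5, L2 = 0.
A repeated pair means some other pair never occurs (only 35 distinct pairs out of 49), so the squares are not orthogonal.
Conclusion: NO.

NO


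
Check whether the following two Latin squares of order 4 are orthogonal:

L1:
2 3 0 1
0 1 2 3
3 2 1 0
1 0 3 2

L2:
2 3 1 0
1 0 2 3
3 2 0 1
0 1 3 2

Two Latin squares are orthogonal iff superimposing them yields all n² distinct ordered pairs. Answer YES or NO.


Form the n² = 16 superimposed pairs (L1[i][j], L2[i][j]), row by row (rows and columns indexed from 0):
row 0: (2,2) (3,3) (0,1) (1,0)
row 1: (0,1) (1,0) (2,2) (3,3)
row 2: (3,3) (2,2) (1,0) (0,1)
row 3: (1,0) (0,1) (3,3) (2,2)
Orthogonality requires all 16 pairs distinct.
But the pair (0,1) repeats: cell (0,2) has L1 = 0, L2 = 1, and cell (1,0) has L1 = 0, L2 = 1.
A repeated pair means some other pair never occurs (only 4 distinct pairs out of 16), so the squares are not orthogonal.
Conclusion: NO.

NO


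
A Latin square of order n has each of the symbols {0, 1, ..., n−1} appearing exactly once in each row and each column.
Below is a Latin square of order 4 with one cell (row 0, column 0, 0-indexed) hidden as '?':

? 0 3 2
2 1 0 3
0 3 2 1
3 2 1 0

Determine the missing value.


Row 0 contains symbols [0, 2, 3] — missing [1].
Column 0 contains symbols [0, 2, 3] — missing [1].
The missing symbol must appear in both missing sets; intersection = [1].
Therefore the hidden value is 1.

Missing value = 1.


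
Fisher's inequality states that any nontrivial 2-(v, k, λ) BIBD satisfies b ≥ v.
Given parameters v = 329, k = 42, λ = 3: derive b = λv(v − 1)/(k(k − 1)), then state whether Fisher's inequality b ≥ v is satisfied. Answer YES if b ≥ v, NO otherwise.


b = λv(v − 1)/(k(k − 1)) = 3·329·328/(42·41) = 323736/1722 = 188.
Compare with v = 329: b < v, so Fisher's inequality fails.

NO


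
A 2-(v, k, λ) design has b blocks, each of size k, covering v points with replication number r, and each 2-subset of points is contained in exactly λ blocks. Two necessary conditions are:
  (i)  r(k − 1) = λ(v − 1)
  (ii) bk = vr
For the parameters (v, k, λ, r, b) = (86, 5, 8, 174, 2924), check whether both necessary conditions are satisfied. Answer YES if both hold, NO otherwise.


Condition (i): r(k − 1) = 174·4 = 696; λ(v − 1) = 8·85 = 680. Match? NO.
Condition (ii): bk = 2924·5 = 14620; vr = 86·174 = 14964. Match? NO.
Both conditions hold? NO.

NO


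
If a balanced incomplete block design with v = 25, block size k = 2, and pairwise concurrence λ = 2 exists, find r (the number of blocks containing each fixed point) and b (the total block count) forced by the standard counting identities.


Any 2-(v, k, λ) BIBD satisfies two necessary conditions:
  (i)  Each point sits in r blocks, and counting incidences through any fixed point gives r(k − 1) = λ(v − 1), so r = λ(v − 1)/(k − 1).
  (ii) Total incidences bk = vr, so b = vr/k.
Step 1: r = λ(v − 1)/(k − 1) = 2·(25 − 1)/(2 − 1) = 2·24/1 = 48/1 = 48.
Step 2: b = vr/k = 25·48/2 = 1200/2 = 600.
Check integrality: r = 48 ∈ Z ✓, b = 600 ∈ Z ✓.
(These identities are necessary conditions: they determine r and b for any design with these parameters, but do not by themselves prove that one exists.)

r = 48, b = 600.


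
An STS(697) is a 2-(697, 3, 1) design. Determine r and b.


An STS(v) is a 2-(v, 3, 1) BIBD: block size k = 3, λ = 1.
Replication: r(k − 1) = λ(v − 1) ⇒ r·2 = 697 − 1 = 696 ⇒ r = 348.
Block count: bk = vr ⇒ b·3 = 697·348 = 242556 ⇒ b = 80852.
(Check via b = v(v − 1)/6 = 697·696/6 = 485112/6 = 80852.)

r = 348, b = 80852.


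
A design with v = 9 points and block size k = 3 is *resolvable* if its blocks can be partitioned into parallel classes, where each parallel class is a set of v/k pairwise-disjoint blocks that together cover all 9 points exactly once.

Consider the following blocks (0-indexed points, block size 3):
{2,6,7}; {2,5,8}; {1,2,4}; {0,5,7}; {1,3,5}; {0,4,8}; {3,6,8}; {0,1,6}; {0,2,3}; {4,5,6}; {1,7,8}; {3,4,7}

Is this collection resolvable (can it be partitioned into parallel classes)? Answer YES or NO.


v = 9, block size k = 3, number of blocks = 12.
For resolvability, blocks must partition into parallel classes of size v/k = 3.
Total blocks must therefore be a multiple of 3: 12 = 3·4 + 0 ⇒ divisible ✓.
Greedy packing gives 4 candidate class(es). Each should be a full parallel class (size 3, covers all 9 points).
  Class 1 (3 blocks): {2,6,7}; {1,3,5}; {0,4,8}. Points covered: [0, 1, 2, 3, 4, 5, 6, 7, 8].
  Class 2 (3 blocks): {2,5,8}; {0,1,6}; {3,4,7}. Points covered: [0, 1, 2, 3, 4, 5, 6, 7, 8].
  Class 3 (3 blocks): {1,2,4}; {0,5,7}; {3,6,8}. Points covered: [0, 1, 2, 3, 4, 5, 6, 7, 8].
  Class 4 (3 blocks): {0,2,3}; {4,5,6}; {1,7,8}. Points covered: [0, 1, 2, 3, 4, 5, 6, 7, 8].
All classes full (size 3)? YES. All classes cover every point? YES.
Resolvable? YES.

YES


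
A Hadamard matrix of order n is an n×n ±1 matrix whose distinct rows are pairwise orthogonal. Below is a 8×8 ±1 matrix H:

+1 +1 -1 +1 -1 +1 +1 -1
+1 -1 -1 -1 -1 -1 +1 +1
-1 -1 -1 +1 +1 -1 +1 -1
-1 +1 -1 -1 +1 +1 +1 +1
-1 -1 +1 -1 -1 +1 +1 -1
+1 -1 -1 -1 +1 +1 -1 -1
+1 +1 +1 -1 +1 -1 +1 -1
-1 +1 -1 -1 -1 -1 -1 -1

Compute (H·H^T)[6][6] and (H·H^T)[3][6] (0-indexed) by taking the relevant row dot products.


Row 3 of H: [-1, 1, -1, -1, 1, 1, 1, 1].
Row 6 of H: [1, 1, 1, -1, 1, -1, 1, -1].
(H·H^T)[6][6] = Σ_j H[6][j]·H[6][j] = (1)² + (1)² + (1)² + (-1)² + (1)² + (-1)² + (1)² + (-1)² = 1 + 1 + 1 + 1 + 1 + 1 + 1 + 1 = 8.
(H·H^T)[3][6] = Σ_j H[3][j]·H[6][j] = (-1)·(1) + (1)·(1) + (-1)·(1) + (-1)·(-1) + (1)·(1) + (1)·(-1) + (1)·(1) + (1)·(-1) = -1 + 1 + -1 + 1 + 1 + -1 + 1 + -1 = 0.
So rows 3 and 6 are orthogonal; the diagonal entry equals n = 8.

(6,6) entry = 8; (3,6) entry = 0.


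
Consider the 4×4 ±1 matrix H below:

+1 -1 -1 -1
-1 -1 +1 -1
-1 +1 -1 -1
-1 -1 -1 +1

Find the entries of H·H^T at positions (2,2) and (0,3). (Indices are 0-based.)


Row 0 of H: [1, -1, -1, -1].
Row 2 of H: [-1, 1, -1, -1].
Row 3 of H: [-1, -1, -1, 1].
(H·H^T)[2][2] = Σ_j H[2][j]·H[2][j] = (-1)² + (1)² + (-1)² + (-1)² = 1 + 1 + 1 + 1 = 4.
(H·H^T)[0][3] = Σ_j H[0][j]·H[3][j] = (1)·(-1) + (-1)·(-1) + (-1)·(-1) + (-1)·(1) = -1 + 1 + 1 + -1 = 0.
So rows 0 and 3 are orthogonal; the diagonal entry equals n = 4.

(2,2) entry = 4; (0,3) entry = 0.


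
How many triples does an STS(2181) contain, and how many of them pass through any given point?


An STS(v) is a 2-(v, 3, 1) BIBD: block size k = 3, λ = 1.
Replication: r(k − 1) = λ(v − 1) ⇒ r·2 = 2181 − 1 = 2180 ⇒ r = 1090.
Block count: b = v(v − 1)/6 = 2181·2180/6 = 4754580/6 = 792430.
(Check via bk = vr: 792430·3 = 2377290 = 2181·1090 = 2377290 ✓.)

r = 1090, b = 792430.


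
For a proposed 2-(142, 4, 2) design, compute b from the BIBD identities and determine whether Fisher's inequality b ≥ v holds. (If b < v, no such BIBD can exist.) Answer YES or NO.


r = λ(v − 1)/(k − 1) = 2·141/3 = 94.
b = vr/k = 142·94/4 = 3337.
Fisher's inequality: b ≥ v ⇔ 3337 ≥ 142? YES.

YES


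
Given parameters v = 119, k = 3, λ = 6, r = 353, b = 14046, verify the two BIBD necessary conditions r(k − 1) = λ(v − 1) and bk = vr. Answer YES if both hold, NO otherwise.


Condition (i): r(k − 1) = 353·2 = 706; λ(v − 1) = 6·118 = 708. Match? NO.
Condition (ii): bk = 14046·3 = 42138; vr = 119·353 = 42007. Match? NO.
Both conditions hold? NO.

NO


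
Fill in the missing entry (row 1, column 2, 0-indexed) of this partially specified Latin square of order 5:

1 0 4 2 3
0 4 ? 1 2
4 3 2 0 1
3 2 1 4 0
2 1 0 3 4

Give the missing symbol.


Row 1 contains symbols [0, 1, 2, 4] — missing [3].
Column 2 contains symbols [0, 1, 2, 4] — missing [3].
The missing symbol must appear in both missing sets; intersection = [3].
Therefore the hidden value is 3.

Missing value = 3.


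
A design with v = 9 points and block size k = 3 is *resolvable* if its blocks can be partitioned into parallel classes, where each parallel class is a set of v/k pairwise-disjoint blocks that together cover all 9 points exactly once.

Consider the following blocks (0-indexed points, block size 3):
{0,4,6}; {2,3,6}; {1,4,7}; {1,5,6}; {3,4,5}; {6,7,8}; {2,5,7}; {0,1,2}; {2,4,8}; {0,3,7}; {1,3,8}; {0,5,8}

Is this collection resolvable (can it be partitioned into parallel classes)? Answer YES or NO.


v = 9, block size k = 3, number of blocks = 12.
For resolvability, blocks must partition into parallel classes of size v/k = 3.
Total blocks must therefore be a multiple of 3: 12 = 3·4 + 0 ⇒ divisible ✓.
Greedy packing gives 4 candidate class(es). Each should be a full parallel class (size 3, covers all 9 points).
  Class 1 (3 blocks): {0,4,6}; {2,5,7}; {1,3,8}. Points covered: [0, 1, 2, 3, 4, 5, 6, 7, 8].
  Class 2 (3 blocks): {2,3,6}; {1,4,7}; {0,5,8}. Points covered: [0, 1, 2, 3, 4, 5, 6, 7, 8].
  Class 3 (3 blocks): {1,5,6}; {2,4,8}; {0,3,7}. Points covered: [0, 1, 2, 3, 4, 5, 6, 7, 8].
  Class 4 (3 blocks): {3,4,5}; {6,7,8}; {0,1,2}. Points covered: [0, 1, 2, 3, 4, 5, 6, 7, 8].
All classes full (size 3)? YES. All classes cover every point? YES.
Resolvable? YES.

YES


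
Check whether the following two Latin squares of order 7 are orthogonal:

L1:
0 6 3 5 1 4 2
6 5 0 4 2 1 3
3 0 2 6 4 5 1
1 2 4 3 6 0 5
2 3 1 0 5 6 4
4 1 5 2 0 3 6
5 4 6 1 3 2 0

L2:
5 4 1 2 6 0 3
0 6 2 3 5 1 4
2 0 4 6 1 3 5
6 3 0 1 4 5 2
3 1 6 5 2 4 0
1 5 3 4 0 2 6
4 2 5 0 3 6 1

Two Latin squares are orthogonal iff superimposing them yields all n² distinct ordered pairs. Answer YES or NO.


Form the n² = 49 superimposed pairs (L1[i][j], L2[i][j]), row by row (rows and columns indexed from 0):
row 0: (0,5) (6,4) (3,1) (5,2) (1,6) (4,0) (2,3)
row 1: (6,0) (5,6) (0,2) (4,3) (2,5) (1,1) (3,4)
row 2: (3,2) (0,0) (2,4) (6,6) (4,1) (5,3) (1,5)
row 3: (1,6) (2,3) (4,0) (3,1) (6,4) (0,5) (5,2)
row 4: (2,3) (3,1) (1,6) (0,5) (5,2) (6,4) (4,0)
row 5: (4,1) (1,5) (5,3) (2,4) (0,0) (3,2) (6,6)
row 6: (5,4) (4,2) (6,5) (1,0) (3,3) (2,6) (0,1)
Orthogonality requires all 49 pairs distinct.
But the pair (1,6) repeats: cell (0,4) has L1 = 1, L2 = 6, and cell (3,0) has L1 = 1, L2 = 6.
A repeated pair means some other pair never occurs (only 28 distinct pairs out of 49), so the squares are not orthogonal.
Conclusion: NO.

NO


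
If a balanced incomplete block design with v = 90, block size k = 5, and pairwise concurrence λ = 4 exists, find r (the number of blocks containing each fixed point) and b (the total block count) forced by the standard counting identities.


Any 2-(v, k, λ) BIBD satisfies two necessary conditions:
  (i)  Each point sits in r blocks, and counting incidences through any fixed point gives r(k − 1) = λ(v − 1), so r = λ(v − 1)/(k − 1).
  (ii) Total incidences bk = vr, so b = vr/k.
Step 1: r = λ(v − 1)/(k − 1) = 4·(90 − 1)/(5 − 1) = 4·89/4 = 356/4 = 89.
Step 2: b = vr/k = 90·89/5 = 8010/5 = 1602.
Check integrality: r = 89 ∈ Z ✓, b = 1602 ∈ Z ✓.
(These identities are necessary conditions: they determine r and b for any design with these parameters, but do not by themselves prove that one exists.)

r = 89, b = 1602.


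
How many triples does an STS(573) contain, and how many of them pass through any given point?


An STS(v) is a 2-(v, 3, 1) BIBD: block size k = 3, λ = 1.
Replication: r(k − 1) = λ(v − 1) ⇒ r·2 = 573 − 1 = 572 ⇒ r = 286.
Block count: b = v(v − 1)/6 = 573·572/6 = 327756/6 = 54626.

r = 286, b = 54626.


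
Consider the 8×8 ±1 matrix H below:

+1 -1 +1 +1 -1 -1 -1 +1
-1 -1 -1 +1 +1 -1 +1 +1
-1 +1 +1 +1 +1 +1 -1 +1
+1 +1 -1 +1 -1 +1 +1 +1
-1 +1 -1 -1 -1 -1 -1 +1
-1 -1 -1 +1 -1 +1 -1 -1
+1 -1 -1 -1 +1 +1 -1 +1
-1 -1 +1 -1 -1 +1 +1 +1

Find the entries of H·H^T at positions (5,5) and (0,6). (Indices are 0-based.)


Row 0 of H: [1, -1, 1, 1, -1, -1, -1, 1].
Row 5 of H: [-1, -1, -1, 1, -1, 1, -1, -1].
Row 6 of H: [1, -1, -1, -1, 1, 1, -1, 1].
(H·H^T)[5][5] = Σ_j H[5][j]·H[5][j] = (-1)² + (-1)² + (-1)² + (1)² + (-1)² + (1)² + (-1)² + (-1)² = 1 + 1 + 1 + 1 + 1 + 1 + 1 + 1 = 8.
(H·H^T)[0][6] = Σ_j H[0][j]·H[6][j] = (1)·(1) + (-1)·(-1) + (1)·(-1) + (1)·(-1) + (-1)·(1) + (-1)·(1) + (-1)·(-1) + (1)·(1) = 1 + 1 + -1 + -1 + -1 + -1 + 1 + 1 = 0.
So rows 0 and 6 are orthogonal; the diagonal entry equals n = 8.

(5,5) entry = 8; (0,6) entry = 0.


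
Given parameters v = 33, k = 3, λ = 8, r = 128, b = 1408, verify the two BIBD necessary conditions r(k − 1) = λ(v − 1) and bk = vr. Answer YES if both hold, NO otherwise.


Condition (i): r(k − 1) = 128·2 = 256; λ(v − 1) = 8·32 = 256. Match? YES.
Condition (ii): bk = 1408·3 = 4224; vr = 33·128 = 4224. Match? YES.
Both conditions hold? YES.

YES


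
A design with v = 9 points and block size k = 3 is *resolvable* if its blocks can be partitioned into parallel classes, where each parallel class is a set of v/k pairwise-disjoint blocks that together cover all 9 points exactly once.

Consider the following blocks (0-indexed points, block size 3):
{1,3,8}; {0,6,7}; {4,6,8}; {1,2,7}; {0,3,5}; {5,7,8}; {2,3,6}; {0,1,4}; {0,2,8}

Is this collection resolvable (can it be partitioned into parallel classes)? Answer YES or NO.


v = 9, block size k = 3, number of blocks = 9.
For resolvability, blocks must partition into parallel classes of size v/k = 3.
Total blocks must therefore be a multiple of 3: 9 = 3·3 + 0 ⇒ divisible ✓.
Consider block {1,3,8}. The only other block(s) in the collection disjoint from it are {0,6,7} — just 1 block(s). Any parallel class containing {1,3,8} would need 2 other blocks each disjoint from it, so no parallel class of size 3 can contain {1,3,8}.
Since every block must belong to some parallel class in a resolution, the collection cannot be partitioned into parallel classes.
Resolvable? NO.

NO


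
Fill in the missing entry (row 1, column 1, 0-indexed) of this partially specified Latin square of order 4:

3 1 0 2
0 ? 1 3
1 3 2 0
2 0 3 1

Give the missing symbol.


Row 1 contains symbols [0, 1, 3] — missing [2].
Column 1 contains symbols [0, 1, 3] — missing [2].
The missing symbol must appear in both missing sets; intersection = [2].
Therefore the hidden value is 2.

Missing value = 2.


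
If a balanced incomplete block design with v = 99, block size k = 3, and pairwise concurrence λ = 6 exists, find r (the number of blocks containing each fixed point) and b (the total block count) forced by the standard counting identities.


Any 2-(v, k, λ) BIBD satisfies two necessary conditions:
  (i)  Each point sits in r blocks, and counting incidences through any fixed point gives r(k − 1) = λ(v − 1), so r = λ(v − 1)/(k − 1).
  (ii) Total incidences bk = vr, so b = vr/k.
Step 1: r = λ(v − 1)/(k − 1) = 6·(99 − 1)/(3 − 1) = 6·98/2 = 588/2 = 294.
Step 2: b = vr/k = 99·294/3 = 29106/3 = 9702.
Check integrality: r = 294 ∈ Z ✓, b = 9702 ∈ Z ✓.
(These identities are necessary conditions: they determine r and b for any design with these parameters, but do not by themselves prove that one exists.)

r = 294, b = 9702.


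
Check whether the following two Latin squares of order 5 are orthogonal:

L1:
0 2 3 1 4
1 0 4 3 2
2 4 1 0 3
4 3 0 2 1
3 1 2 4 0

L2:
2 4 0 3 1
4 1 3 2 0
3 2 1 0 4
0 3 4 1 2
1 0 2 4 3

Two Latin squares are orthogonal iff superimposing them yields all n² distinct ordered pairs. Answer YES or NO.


Form the n² = 25 superimposed pairs (L1[i][j], L2[i][j]), row by row (rows and columns indexed from 0):
row 0: (0,2) (2,4) (3,0) (1,3) (4,1)
row 1: (1,4) (0,1) (4,3) (3,2) (2,0)
row 2: (2,3) (4,2) (1,1) (0,0) (3,4)
row 3: (4,0) (3,3) (0,4) (2,1) (1,2)
row 4: (3,1) (1,0) (2,2) (4,4) (0,3)
Orthogonality requires all 25 pairs distinct.
Check by first coordinate: for each symbol s of L1, list the L2 entries in the n cells where L1 = s; they must all differ.
  L1 = 0: L2 entries (in reading order) 2, 1, 0, 4, 3 — all 5 distinct ✓
  L1 = 1: L2 entries (in reading order) 3, 4, 1, 2, 0 — all 5 distinct ✓
  L1 = 2: L2 entries (in reading order) 4, 0, 3, 1, 2 — all 5 distinct ✓
  L1 = 3: L2 entries (in reading order) 0, 2, 4, 3, 1 — all 5 distinct ✓
  L1 = 4: L2 entries (in reading order) 1, 3, 2, 0, 4 — all 5 distinct ✓
Every symbol of L1 meets every symbol of L2 exactly once, so all 25 pairs are distinct (25 of 25).
Conclusion: YES.

YES
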